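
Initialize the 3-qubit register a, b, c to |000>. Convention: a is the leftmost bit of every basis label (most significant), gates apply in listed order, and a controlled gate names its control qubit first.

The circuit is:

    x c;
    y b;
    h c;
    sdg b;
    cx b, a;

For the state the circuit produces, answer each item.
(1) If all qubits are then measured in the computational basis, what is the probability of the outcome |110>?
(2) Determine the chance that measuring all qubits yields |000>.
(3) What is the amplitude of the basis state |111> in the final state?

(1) A full measurement returns |110> with probability 1/2.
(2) The probability of measuring |000> is 0.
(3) The final state's coefficient on |111> equals -sqrt(2)/2.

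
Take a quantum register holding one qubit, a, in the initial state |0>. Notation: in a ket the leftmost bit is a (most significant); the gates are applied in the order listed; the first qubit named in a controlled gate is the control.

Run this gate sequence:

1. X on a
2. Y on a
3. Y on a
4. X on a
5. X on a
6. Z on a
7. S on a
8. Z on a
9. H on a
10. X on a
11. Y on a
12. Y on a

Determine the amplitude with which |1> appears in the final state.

The amplitude on |1> is sqrt(2)*I/2.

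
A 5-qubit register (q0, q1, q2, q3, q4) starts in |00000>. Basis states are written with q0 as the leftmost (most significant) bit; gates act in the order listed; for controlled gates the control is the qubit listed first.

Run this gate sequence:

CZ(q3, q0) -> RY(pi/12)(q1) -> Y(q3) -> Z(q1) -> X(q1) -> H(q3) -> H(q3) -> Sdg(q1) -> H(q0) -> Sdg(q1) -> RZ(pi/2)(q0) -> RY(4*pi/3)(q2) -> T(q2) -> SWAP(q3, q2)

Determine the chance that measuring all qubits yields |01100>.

Outcome |01100> occurs with probability sqrt(2)/64 + sqrt(6)/64 + 1/16.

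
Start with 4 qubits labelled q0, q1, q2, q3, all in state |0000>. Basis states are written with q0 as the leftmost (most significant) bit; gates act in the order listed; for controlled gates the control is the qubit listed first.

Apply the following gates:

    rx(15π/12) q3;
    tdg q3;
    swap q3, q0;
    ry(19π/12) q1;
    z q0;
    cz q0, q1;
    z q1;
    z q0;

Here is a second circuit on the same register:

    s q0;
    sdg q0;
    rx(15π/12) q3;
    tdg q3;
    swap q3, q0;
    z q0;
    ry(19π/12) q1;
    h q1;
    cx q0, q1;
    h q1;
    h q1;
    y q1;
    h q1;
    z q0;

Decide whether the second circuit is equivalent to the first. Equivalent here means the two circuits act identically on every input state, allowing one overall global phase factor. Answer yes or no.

No, they are not equivalent — no single phase factor reconciles the two unitaries.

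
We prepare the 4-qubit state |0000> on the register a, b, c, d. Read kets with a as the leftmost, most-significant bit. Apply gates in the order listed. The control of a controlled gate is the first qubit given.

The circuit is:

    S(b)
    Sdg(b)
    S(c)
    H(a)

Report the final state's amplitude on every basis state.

The final amplitudes are sqrt(2)/2 on |0000>, sqrt(2)/2 on |1000>, and 0 on every other basis state.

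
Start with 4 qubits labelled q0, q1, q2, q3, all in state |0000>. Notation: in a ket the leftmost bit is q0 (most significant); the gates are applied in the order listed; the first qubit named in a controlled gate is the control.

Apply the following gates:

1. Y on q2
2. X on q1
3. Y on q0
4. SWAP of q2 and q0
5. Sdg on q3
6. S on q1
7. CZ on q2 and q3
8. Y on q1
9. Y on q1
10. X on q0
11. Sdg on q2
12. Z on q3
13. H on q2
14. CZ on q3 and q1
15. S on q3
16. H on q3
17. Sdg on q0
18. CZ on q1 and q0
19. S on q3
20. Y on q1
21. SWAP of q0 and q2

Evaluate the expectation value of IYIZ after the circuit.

The expectation value of IYIZ is 0.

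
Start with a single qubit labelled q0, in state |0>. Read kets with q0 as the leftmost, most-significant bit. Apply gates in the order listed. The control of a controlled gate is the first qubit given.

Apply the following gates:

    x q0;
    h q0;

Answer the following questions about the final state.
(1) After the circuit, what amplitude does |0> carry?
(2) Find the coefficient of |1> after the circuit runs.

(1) The amplitude on |0> is sqrt(2)/2.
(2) |1> carries amplitude -sqrt(2)/2 in the final state.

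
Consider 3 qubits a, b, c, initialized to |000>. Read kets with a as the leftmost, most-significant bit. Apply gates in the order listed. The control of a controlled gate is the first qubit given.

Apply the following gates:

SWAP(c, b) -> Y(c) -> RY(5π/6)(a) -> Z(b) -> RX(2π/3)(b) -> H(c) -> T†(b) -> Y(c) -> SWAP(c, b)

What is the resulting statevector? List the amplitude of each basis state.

After the circuit, the state carries amplitude 1/8 - sqrt(3)/8 on |000>, (3 - sqrt(3))*exp(I*pi/4)/8 on |001>, 1/8 - sqrt(3)/8 on |010>, (3 - sqrt(3))*exp(I*pi/4)/8 on |011>, -sqrt(3)/8 - 1/8 on |100>, (sqrt(3) + 3)*exp(I*pi/4)/8 on |101>, -sqrt(3)/8 - 1/8 on |110>, (sqrt(3) + 3)*exp(I*pi/4)/8 on |111>.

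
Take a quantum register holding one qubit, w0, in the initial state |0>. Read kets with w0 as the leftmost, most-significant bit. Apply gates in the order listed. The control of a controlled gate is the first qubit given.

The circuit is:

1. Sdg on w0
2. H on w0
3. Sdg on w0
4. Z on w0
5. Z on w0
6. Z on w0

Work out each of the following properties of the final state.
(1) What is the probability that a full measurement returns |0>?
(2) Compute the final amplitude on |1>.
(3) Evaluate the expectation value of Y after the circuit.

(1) The probability of measuring |0> is 1/2.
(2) |1> carries amplitude sqrt(2)*I/2 in the final state.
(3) In the final state, Y has expectation 1.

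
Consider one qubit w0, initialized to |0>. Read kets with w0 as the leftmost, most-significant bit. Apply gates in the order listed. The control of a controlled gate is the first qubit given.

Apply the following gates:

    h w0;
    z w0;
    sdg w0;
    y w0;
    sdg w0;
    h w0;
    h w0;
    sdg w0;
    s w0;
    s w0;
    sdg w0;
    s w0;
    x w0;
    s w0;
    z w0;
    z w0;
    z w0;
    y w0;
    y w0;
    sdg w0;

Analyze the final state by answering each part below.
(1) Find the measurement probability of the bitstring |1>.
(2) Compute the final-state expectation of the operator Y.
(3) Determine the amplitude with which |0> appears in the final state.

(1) The probability of measuring |1> is 1/2.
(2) The observable Y averages to 1.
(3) The amplitude on |0> is sqrt(2)*I/2.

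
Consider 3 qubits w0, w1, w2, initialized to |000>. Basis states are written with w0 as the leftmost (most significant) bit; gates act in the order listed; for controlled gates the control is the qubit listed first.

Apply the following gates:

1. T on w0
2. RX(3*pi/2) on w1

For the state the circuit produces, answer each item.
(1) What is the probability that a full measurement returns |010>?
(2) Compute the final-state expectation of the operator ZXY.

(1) Outcome |010> occurs with probability 1/2.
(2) The observable ZXY averages to 0.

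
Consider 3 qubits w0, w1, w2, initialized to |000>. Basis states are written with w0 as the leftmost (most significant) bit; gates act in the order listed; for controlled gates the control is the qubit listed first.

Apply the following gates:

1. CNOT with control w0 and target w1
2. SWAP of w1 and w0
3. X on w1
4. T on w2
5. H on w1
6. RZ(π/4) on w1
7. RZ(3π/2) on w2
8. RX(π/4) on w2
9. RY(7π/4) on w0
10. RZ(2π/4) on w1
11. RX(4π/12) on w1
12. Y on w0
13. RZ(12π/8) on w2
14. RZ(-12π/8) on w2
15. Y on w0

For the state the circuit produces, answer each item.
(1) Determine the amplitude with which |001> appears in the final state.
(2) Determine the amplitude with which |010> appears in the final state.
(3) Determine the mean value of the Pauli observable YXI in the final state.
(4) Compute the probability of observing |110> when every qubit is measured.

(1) |001> carries amplitude (-sqrt(3) + exp(I*pi/4))*exp(3*I*pi/8)/8 in the final state. Key observation: steps 12-15 multiply out to the identity, so the circuit reduces to the remaining gates.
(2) |010> carries amplitude (-sqrt(6) - sqrt(3) + (1 + sqrt(2))*exp(3*I*pi/4))*exp(5*I*pi/8)/8 in the final state.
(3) The observable YXI averages to 0.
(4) The probability of measuring |110> is sqrt(6)/64 + 1/16.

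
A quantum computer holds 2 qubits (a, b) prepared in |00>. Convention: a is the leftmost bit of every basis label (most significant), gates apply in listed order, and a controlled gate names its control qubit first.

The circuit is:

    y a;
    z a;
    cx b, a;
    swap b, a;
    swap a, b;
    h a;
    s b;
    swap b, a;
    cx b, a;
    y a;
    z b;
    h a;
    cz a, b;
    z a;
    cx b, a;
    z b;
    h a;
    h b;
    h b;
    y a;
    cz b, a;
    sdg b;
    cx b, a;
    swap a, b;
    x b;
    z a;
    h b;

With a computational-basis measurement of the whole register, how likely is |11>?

Outcome |11> occurs with probability 1/4. Key observation: gates 18-19 undo each other exactly, leaving only the rest of the circuit to track.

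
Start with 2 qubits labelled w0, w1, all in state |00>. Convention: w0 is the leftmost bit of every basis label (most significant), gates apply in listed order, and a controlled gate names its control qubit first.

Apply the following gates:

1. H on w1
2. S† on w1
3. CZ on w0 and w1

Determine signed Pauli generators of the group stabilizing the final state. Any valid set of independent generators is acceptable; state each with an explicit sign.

The final state is stabilized by the group generated by -IY, +ZI; other independent generating sets are equally valid.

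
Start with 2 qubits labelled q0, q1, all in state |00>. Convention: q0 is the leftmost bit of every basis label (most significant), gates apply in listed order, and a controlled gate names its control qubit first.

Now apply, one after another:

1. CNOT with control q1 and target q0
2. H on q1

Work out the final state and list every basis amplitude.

The resulting statevector has amplitude sqrt(2)/2 on |00>, sqrt(2)/2 on |01>, 0 on |10>, 0 on |11>.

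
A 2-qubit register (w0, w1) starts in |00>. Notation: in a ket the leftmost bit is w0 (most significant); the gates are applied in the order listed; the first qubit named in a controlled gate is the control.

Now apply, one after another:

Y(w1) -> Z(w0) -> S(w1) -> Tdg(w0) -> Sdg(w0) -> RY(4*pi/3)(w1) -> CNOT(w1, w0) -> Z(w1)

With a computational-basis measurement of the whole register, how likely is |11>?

A full measurement returns |11> with probability 1/4.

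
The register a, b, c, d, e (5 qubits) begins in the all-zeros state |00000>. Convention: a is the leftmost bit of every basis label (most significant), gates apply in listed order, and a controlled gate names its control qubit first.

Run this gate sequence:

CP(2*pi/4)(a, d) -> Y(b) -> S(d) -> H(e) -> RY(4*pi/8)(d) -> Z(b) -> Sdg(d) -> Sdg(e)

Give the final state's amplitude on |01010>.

|01010> carries amplitude -1/2 in the final state.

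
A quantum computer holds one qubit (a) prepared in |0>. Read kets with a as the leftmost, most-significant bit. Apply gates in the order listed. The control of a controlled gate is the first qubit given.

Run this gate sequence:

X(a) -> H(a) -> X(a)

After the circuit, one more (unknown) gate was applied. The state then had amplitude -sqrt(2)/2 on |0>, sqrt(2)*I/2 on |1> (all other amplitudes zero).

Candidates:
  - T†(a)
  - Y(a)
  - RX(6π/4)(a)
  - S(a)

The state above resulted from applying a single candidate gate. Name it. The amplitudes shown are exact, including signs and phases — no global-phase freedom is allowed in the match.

The unique candidate consistent with the amplitudes is S(a).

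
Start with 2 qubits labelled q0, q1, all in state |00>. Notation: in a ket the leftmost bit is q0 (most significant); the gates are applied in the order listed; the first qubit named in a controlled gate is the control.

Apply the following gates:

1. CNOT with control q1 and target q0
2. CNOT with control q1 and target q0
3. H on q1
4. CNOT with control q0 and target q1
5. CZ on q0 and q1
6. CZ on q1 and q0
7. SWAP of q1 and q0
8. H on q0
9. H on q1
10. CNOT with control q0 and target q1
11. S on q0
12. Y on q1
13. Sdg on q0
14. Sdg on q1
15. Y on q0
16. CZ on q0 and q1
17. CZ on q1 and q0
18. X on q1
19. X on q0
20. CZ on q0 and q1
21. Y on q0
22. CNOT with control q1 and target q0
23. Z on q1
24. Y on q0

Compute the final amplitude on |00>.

|00> carries amplitude sqrt(2)*I/2 in the final state.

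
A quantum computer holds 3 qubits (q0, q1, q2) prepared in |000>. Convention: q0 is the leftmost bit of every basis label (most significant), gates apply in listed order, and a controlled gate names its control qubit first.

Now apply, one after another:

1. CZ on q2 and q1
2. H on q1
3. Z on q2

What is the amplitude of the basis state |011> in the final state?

The amplitude on |011> is 0.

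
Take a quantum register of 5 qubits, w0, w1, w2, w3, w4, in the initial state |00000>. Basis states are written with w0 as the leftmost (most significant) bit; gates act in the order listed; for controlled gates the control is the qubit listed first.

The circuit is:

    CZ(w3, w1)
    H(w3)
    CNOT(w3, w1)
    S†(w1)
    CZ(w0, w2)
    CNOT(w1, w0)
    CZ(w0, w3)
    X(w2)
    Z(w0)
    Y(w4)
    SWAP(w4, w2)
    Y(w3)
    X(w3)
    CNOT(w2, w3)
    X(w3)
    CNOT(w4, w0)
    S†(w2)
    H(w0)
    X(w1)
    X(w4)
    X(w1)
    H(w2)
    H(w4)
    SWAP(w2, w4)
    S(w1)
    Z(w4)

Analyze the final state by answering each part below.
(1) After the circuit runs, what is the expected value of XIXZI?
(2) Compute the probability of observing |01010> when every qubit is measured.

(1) The observable XIXZI averages to -1.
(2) A full measurement returns |01010> with probability 1/16.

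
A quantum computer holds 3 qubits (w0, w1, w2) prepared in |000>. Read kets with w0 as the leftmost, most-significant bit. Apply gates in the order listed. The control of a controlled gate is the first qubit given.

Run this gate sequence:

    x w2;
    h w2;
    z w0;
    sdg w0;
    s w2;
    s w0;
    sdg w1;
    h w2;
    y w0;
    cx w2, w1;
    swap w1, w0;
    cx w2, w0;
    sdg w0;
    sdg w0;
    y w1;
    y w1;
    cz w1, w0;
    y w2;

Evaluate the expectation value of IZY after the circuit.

The observable IZY averages to -1.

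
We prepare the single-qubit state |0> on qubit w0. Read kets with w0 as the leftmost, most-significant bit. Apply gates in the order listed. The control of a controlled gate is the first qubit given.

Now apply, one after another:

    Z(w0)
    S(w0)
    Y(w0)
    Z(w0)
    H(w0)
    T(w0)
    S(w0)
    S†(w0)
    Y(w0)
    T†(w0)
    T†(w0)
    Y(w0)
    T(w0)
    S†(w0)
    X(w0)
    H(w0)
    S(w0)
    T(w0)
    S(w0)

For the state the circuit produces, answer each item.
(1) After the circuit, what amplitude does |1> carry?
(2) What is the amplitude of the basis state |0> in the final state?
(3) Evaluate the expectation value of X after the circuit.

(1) |1> carries amplitude (-1 - I)*exp(I*pi/4)/2 in the final state.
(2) The amplitude on |0> is -1/2 + I/2.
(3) The expectation value of X is -sqrt(2)/2.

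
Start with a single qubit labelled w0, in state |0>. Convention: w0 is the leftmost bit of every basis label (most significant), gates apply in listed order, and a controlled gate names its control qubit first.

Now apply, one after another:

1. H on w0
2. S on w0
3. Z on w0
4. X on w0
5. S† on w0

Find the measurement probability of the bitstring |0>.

A full measurement returns |0> with probability 1/2.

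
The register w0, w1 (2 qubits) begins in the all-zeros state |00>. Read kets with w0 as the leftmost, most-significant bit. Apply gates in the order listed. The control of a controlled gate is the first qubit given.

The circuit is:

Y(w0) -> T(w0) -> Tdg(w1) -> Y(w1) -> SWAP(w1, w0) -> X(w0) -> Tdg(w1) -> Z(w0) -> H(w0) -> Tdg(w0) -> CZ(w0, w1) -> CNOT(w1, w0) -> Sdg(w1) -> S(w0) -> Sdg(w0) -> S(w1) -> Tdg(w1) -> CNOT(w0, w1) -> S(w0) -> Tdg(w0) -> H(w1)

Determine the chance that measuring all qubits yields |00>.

The probability of measuring |00> is 1/4. Key observation: the block from step 13 through step 16 cancels to the identity and can be dropped.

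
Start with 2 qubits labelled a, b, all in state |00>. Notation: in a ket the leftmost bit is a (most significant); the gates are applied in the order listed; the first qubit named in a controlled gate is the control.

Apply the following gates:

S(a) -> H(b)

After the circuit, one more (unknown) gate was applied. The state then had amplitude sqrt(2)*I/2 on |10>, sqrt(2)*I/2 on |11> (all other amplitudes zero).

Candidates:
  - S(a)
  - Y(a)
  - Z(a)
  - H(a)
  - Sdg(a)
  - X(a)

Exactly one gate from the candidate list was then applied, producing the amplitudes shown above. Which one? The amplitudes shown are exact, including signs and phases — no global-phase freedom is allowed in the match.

The unique candidate consistent with the amplitudes is Y(a).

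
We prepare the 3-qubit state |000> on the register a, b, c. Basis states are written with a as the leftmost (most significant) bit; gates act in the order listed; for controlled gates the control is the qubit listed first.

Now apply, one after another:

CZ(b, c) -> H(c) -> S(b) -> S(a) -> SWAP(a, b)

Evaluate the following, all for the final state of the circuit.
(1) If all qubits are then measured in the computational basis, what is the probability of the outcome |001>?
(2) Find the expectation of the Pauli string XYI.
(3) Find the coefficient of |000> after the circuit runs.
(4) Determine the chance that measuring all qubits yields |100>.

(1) Outcome |001> occurs with probability 1/2.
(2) In the final state, XYI has expectation 0.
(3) The final state's coefficient on |000> equals sqrt(2)/2.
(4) The probability of measuring |100> is 0.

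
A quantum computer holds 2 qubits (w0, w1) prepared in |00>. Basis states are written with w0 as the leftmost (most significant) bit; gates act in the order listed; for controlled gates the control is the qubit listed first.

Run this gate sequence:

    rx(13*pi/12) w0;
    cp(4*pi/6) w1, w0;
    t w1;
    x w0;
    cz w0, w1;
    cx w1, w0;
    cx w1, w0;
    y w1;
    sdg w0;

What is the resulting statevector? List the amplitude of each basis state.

After the circuit, the state carries amplitude 0 on |00>, sqrt(2 - sqrt(2))/4 + sqrt(3*sqrt(2) + 6)/4 on |01>, 0 on |10>, -sqrt(sqrt(2) + 2)/4 + sqrt(6 - 3*sqrt(2))/4 on |11>.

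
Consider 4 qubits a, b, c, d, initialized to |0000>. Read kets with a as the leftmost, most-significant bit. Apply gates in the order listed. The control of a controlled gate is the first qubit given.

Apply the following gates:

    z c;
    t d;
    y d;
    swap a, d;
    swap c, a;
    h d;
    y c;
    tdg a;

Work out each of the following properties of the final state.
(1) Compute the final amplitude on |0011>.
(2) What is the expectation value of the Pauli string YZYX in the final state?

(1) The final state's coefficient on |0011> equals 0.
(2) The observable YZYX averages to 0.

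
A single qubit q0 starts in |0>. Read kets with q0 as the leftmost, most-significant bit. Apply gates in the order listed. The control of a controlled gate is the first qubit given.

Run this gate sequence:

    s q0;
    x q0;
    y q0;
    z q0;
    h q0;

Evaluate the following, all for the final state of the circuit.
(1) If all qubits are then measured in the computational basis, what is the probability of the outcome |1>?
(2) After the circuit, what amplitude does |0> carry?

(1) Outcome |1> occurs with probability 1/2.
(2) |0> carries amplitude -sqrt(2)*I/2 in the final state.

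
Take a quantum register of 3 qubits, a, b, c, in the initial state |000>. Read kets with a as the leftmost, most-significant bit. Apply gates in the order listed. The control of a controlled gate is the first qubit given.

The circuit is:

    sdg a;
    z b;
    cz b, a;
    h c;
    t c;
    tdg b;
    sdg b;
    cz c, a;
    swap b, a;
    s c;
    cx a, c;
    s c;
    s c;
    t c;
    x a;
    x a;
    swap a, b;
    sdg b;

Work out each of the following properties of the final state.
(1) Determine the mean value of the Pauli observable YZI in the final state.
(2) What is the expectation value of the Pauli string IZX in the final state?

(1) The expectation value of YZI is 0.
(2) In the final state, IZX has expectation 1.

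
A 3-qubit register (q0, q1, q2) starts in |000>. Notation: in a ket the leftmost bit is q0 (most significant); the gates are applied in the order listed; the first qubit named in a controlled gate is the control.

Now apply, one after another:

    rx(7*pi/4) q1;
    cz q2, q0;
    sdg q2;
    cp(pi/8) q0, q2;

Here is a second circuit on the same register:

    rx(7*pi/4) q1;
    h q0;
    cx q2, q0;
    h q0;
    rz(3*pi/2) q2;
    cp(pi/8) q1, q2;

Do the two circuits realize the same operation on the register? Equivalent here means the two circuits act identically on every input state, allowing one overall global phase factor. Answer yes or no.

No, they are not equivalent — no single phase factor reconciles the two unitaries.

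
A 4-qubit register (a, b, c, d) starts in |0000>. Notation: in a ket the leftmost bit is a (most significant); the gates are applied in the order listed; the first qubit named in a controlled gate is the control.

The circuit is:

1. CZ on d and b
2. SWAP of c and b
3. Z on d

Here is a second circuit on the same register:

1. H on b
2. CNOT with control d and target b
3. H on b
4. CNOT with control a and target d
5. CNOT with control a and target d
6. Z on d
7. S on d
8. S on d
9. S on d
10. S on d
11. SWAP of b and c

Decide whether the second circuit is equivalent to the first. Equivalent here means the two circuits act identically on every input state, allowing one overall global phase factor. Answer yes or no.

Yes, they are equivalent — the unitaries differ by at most a global phase.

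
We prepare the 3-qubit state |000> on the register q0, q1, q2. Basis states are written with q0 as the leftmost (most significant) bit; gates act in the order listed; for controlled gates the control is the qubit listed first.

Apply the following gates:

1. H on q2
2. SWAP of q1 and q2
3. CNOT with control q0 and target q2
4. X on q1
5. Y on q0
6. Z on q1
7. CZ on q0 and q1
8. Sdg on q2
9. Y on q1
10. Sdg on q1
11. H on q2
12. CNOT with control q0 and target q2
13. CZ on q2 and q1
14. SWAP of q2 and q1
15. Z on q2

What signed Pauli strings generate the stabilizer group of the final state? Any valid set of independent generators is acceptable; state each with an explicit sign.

One valid set of independent stabilizer generators is +IXZ, -IZY, -ZII (any independent generating set of the same group is equally correct).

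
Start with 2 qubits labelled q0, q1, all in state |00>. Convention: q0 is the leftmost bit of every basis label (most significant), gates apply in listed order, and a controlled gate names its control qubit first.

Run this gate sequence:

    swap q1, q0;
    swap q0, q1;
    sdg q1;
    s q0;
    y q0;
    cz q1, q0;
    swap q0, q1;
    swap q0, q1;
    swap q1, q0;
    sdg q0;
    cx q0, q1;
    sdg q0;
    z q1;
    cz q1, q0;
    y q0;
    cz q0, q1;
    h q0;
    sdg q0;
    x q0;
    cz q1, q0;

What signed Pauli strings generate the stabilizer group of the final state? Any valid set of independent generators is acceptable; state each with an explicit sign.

One valid set of independent stabilizer generators is +YI, -IZ (any independent generating set of the same group is equally correct).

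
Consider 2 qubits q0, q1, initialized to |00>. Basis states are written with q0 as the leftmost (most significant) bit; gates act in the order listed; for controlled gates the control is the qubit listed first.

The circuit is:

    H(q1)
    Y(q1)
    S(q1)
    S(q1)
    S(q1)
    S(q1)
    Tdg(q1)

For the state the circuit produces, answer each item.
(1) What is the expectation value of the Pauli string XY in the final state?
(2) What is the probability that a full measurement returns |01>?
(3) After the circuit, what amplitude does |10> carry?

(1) In the final state, XY has expectation 0.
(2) A full measurement returns |01> with probability 1/2.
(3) The amplitude on |10> is 0.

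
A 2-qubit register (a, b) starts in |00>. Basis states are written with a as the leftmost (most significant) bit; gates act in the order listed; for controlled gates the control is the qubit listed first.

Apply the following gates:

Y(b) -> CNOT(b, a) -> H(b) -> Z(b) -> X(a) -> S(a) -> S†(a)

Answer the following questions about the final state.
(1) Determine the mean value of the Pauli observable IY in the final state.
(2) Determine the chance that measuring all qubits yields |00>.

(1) The expectation value of IY is 0.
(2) The probability of measuring |00> is 1/2.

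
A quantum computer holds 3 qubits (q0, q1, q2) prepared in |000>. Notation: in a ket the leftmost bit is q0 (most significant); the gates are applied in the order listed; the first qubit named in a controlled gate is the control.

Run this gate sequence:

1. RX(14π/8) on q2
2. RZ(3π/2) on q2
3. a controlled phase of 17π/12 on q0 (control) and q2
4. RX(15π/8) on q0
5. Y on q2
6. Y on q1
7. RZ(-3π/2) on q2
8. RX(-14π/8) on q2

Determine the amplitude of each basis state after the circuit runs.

After the circuit, the state carries amplitude I*cos(pi/16) on |011>, -sin(pi/16) on |111>, and 0 on every other basis state.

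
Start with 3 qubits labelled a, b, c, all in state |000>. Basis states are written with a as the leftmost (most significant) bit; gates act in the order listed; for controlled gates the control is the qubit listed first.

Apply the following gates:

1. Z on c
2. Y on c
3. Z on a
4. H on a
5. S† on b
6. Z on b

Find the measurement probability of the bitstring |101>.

Outcome |101> occurs with probability 1/2.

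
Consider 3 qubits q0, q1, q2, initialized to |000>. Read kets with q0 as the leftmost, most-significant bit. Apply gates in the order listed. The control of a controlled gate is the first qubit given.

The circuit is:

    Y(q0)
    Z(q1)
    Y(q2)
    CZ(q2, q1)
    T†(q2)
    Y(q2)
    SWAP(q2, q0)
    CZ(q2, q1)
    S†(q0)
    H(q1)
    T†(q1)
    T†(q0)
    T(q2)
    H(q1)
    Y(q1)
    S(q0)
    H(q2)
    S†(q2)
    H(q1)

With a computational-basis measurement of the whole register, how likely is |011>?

The probability of measuring |011> is 1/4.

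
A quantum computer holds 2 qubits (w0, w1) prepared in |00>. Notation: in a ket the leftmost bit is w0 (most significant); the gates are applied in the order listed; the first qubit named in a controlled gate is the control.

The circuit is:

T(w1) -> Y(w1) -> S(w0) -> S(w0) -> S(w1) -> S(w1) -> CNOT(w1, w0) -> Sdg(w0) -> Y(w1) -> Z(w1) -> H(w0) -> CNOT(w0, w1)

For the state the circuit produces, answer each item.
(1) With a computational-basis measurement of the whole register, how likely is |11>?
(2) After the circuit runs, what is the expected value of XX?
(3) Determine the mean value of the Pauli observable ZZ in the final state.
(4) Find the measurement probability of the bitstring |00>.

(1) Outcome |11> occurs with probability 1/2.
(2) In the final state, XX has expectation -1.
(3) The observable ZZ averages to 1.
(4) Outcome |00> occurs with probability 1/2.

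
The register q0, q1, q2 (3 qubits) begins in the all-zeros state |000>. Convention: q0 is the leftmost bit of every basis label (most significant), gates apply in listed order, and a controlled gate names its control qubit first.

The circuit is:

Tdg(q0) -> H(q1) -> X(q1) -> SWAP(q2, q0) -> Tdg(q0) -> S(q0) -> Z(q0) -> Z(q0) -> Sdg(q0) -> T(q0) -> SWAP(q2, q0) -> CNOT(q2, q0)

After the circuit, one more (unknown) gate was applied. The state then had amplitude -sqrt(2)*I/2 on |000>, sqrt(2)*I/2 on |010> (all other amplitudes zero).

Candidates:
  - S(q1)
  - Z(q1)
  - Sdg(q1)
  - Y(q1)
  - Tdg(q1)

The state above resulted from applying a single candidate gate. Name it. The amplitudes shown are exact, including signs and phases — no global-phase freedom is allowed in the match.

The applied gate was Y(q1). Key observation: gates 4-11 undo each other exactly, leaving only the rest of the circuit to track.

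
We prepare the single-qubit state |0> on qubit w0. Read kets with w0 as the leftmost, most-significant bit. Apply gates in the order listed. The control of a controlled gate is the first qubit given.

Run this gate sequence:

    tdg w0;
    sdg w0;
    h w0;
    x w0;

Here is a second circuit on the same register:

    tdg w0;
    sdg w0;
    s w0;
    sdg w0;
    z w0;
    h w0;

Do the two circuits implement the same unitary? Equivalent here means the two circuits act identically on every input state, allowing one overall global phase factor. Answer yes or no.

Yes: on every input state the two circuits agree up to one overall phase factor.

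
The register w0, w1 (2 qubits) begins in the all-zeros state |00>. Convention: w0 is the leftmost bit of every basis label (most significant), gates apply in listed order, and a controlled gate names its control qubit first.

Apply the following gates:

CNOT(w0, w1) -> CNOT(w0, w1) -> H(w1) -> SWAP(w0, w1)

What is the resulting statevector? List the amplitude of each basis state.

The final amplitudes are sqrt(2)/2 on |00>, 0 on |01>, sqrt(2)/2 on |10>, 0 on |11>. Key observation: steps 1-2 multiply out to the identity, so the circuit reduces to the remaining gates.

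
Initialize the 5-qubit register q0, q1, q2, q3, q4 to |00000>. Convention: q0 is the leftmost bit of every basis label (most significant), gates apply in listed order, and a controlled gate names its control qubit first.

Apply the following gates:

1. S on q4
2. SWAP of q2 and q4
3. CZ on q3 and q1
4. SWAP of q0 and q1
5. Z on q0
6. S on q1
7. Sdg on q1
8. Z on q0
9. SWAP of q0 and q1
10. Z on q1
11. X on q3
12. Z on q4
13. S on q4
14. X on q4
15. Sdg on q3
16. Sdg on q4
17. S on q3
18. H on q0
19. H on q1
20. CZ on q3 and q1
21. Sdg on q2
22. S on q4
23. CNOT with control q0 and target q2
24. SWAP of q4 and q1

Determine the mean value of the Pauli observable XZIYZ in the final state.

The observable XZIYZ averages to 0.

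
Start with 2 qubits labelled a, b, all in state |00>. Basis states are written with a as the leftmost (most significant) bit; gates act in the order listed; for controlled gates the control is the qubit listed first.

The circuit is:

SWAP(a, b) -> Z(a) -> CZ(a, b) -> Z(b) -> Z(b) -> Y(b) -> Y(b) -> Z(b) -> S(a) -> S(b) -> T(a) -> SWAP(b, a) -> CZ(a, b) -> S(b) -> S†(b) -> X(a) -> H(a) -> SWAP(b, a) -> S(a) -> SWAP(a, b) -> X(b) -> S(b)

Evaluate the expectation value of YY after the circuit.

In the final state, YY has expectation 0. Key observation: the block from step 5 through step 8 cancels to the identity and can be dropped.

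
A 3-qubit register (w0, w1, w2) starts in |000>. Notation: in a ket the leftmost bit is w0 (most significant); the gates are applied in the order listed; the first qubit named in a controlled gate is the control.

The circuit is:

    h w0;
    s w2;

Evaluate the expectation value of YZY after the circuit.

In the final state, YZY has expectation 0.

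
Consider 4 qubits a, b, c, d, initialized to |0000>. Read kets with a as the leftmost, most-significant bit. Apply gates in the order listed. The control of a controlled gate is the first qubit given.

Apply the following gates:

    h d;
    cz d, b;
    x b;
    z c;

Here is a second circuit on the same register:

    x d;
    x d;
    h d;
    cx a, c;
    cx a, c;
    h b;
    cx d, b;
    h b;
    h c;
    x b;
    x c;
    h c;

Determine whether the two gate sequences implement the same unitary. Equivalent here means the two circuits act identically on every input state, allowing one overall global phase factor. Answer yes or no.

Yes — the two circuits implement the same unitary up to a global phase.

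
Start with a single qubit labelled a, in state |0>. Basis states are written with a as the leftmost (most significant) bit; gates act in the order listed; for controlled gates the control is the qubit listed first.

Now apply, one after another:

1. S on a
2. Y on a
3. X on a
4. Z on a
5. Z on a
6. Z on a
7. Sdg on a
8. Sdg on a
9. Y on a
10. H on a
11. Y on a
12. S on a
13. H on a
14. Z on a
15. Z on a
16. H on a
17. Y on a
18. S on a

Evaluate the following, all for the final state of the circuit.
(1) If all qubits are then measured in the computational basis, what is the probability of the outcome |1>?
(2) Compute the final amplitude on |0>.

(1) Outcome |1> occurs with probability 1/2.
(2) The final state's coefficient on |0> equals -sqrt(2)*I/2.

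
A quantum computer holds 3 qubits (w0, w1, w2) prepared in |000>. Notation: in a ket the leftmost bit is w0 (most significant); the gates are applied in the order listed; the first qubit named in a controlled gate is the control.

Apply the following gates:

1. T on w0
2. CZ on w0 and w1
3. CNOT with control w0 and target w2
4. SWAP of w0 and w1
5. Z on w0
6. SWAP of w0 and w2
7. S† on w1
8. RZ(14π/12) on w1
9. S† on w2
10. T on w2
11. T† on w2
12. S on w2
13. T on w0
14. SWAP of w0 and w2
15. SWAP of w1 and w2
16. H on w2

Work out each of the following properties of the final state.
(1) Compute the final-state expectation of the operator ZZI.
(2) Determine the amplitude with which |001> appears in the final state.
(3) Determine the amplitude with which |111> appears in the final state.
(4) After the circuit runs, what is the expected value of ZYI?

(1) In the final state, ZZI has expectation 1. Key observation: the block from step 9 through step 12 cancels to the identity and can be dropped.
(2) |001> carries amplitude -sqrt(2)*exp(5*I*pi/12)/2 in the final state.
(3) The amplitude on |111> is 0.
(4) The observable ZYI averages to 0.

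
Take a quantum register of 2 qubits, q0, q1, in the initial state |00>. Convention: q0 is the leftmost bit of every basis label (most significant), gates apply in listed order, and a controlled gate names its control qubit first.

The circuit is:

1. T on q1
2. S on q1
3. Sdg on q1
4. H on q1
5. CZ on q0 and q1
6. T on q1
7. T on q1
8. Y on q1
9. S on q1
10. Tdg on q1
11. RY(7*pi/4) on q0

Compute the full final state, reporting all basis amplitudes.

The resulting statevector has amplitude -sqrt(2*sqrt(2) + 4)/4 on |00>, -sqrt(2*sqrt(2) + 4)*exp(3*I*pi/4)/4 on |01>, sqrt(4 - 2*sqrt(2))/4 on |10>, sqrt(4 - 2*sqrt(2))*exp(3*I*pi/4)/4 on |11>. Key observation: gates 2-3 undo each other exactly, leaving only the rest of the circuit to track.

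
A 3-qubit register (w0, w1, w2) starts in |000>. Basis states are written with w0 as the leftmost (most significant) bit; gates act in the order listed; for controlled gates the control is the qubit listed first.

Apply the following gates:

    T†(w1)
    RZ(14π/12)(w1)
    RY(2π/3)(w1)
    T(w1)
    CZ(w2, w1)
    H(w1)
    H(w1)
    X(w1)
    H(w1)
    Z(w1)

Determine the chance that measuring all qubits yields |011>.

A full measurement returns |011> with probability 0.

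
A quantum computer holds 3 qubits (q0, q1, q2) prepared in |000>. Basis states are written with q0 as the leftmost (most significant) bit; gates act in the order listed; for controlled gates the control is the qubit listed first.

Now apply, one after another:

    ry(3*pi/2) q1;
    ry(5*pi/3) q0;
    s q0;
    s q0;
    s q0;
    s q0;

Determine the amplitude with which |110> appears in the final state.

The final state's coefficient on |110> equals sqrt(2)/4. Key observation: the block from step 3 through step 6 cancels to the identity and can be dropped.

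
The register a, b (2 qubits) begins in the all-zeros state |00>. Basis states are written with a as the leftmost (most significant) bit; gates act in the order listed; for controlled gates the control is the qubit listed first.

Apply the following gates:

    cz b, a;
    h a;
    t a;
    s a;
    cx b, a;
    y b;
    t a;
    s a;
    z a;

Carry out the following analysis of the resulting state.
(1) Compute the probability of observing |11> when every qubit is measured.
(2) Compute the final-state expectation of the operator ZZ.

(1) Outcome |11> occurs with probability 1/2.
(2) The expectation value of ZZ is 0.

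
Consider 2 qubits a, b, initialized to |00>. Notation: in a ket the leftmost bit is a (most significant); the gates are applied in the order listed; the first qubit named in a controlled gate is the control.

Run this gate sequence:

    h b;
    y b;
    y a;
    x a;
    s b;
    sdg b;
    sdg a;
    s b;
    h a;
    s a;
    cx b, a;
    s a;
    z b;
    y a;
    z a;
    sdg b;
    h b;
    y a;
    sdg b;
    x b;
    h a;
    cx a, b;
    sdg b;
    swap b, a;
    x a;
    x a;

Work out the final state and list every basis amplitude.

The final amplitudes are I/2 on |00>, -I/2 on |01>, I/2 on |10>, -I/2 on |11>.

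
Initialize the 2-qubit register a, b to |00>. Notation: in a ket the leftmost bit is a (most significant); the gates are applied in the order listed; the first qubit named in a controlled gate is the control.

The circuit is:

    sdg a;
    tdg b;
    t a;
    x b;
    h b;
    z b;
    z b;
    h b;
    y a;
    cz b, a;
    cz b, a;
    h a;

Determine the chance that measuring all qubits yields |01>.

The probability of measuring |01> is 1/2. Key observation: steps 5-8 multiply out to the identity, so the circuit reduces to the remaining gates.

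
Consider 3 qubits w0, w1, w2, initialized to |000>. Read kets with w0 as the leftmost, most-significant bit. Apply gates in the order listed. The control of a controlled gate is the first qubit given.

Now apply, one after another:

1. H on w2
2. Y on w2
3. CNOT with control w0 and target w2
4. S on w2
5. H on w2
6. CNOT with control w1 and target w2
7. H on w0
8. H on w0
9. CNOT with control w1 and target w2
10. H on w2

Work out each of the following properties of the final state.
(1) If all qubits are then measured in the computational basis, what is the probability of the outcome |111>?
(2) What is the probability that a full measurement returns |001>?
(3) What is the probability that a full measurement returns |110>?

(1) Outcome |111> occurs with probability 0. Key observation: gates 5-10 undo each other exactly, leaving only the rest of the circuit to track.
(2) A full measurement returns |001> with probability 1/2.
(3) Outcome |110> occurs with probability 0.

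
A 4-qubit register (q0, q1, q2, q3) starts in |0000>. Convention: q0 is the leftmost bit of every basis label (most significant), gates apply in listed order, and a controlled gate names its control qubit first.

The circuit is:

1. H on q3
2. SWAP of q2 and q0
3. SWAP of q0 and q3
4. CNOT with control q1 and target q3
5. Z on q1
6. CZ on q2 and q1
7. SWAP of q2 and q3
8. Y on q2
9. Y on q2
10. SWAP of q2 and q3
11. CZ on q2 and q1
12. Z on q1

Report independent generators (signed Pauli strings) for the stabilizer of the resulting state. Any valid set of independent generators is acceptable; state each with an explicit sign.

One valid set of independent stabilizer generators is +XIII, +IZII, +IIZI, +IIIZ (any independent generating set of the same group is equally correct). Key observation: gates 5-12 undo each other exactly, leaving only the rest of the circuit to track.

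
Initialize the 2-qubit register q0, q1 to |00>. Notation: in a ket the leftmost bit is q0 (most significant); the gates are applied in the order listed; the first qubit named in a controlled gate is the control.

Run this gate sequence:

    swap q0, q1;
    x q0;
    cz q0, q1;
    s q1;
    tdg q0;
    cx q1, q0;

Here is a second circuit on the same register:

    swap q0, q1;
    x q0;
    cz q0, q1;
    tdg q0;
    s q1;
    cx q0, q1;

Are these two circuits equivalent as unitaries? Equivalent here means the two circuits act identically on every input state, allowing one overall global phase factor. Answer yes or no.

No: there is an input state on which the two circuits produce genuinely different outputs (not merely differing by a phase).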